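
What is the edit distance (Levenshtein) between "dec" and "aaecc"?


Computing edit distance: "dec" -> "aaecc"
DP table:
           a    a    e    c    c
      0    1    2    3    4    5
  d   1    1    2    3    4    5
  e   2    2    2    2    3    4
  c   3    3    3    3    2    3
Edit distance = dp[3][5] = 3

3


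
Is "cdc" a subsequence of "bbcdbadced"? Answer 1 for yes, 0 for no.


Check if "cdc" is a subsequence of "bbcdbadced"
Greedy scan:
  Position 0 ('b'): no match needed
  Position 1 ('b'): no match needed
  Position 2 ('c'): matches sub[0] = 'c'
  Position 3 ('d'): matches sub[1] = 'd'
  Position 4 ('b'): no match needed
  Position 5 ('a'): no match needed
  Position 6 ('d'): no match needed
  Position 7 ('c'): matches sub[2] = 'c'
  Position 8 ('e'): no match needed
  Position 9 ('d'): no match needed
All 3 characters matched => is a subsequence

1


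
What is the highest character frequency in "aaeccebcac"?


Input: aaeccebcac
Character counts:
  'a': 3
  'b': 1
  'c': 4
  'e': 2
Maximum frequency: 4

4


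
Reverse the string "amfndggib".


Input: amfndggib
Reading characters right to left:
  Position 8: 'b'
  Position 7: 'i'
  Position 6: 'g'
  Position 5: 'g'
  Position 4: 'd'
  Position 3: 'n'
  Position 2: 'f'
  Position 1: 'm'
  Position 0: 'a'
Reversed: biggdnfma

biggdnfma


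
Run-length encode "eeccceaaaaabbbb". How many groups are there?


Input: eeccceaaaaabbbb
Scanning for consecutive runs:
  Group 1: 'e' x 2 (positions 0-1)
  Group 2: 'c' x 3 (positions 2-4)
  Group 3: 'e' x 1 (positions 5-5)
  Group 4: 'a' x 5 (positions 6-10)
  Group 5: 'b' x 4 (positions 11-14)
Total groups: 5

5


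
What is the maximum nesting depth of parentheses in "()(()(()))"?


Input: "()(()(()))"
Tracking depth:
  Position 0 '(': depth becomes 1
  Position 1 ')': depth becomes 0
  Position 2 '(': depth becomes 1
  Position 3 '(': depth becomes 2
  Position 4 ')': depth becomes 1
  Position 5 '(': depth becomes 2
  Position 6 '(': depth becomes 3
  Position 7 ')': depth becomes 2
  Position 8 ')': depth becomes 1
  Position 9 ')': depth becomes 0
Maximum depth reached: 3

3


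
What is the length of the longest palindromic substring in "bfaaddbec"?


Input: "bfaaddbec"
Checking substrings for palindromes:
  [2:4] "aa" (len 2) => palindrome
  [4:6] "dd" (len 2) => palindrome
Longest palindromic substring: "aa" with length 2

2


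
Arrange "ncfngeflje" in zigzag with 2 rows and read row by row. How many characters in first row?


Zigzag "ncfngeflje" into 2 rows:
Placing characters:
  'n' => row 0
  'c' => row 1
  'f' => row 0
  'n' => row 1
  'g' => row 0
  'e' => row 1
  'f' => row 0
  'l' => row 1
  'j' => row 0
  'e' => row 1
Rows:
  Row 0: "nfgfj"
  Row 1: "cnele"
First row length: 5

5


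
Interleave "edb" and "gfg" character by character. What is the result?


Interleaving "edb" and "gfg":
  Position 0: 'e' from first, 'g' from second => "eg"
  Position 1: 'd' from first, 'f' from second => "df"
  Position 2: 'b' from first, 'g' from second => "bg"
Result: egdfbg

egdfbg


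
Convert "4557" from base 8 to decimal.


Input: "4557" in base 8
Positional expansion:
  Digit '4' (value 4) x 8^3 = 2048
  Digit '5' (value 5) x 8^2 = 320
  Digit '5' (value 5) x 8^1 = 40
  Digit '7' (value 7) x 8^0 = 7
Sum = 2415

2415


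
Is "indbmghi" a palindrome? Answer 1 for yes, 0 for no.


Input: indbmghi
Reversed: ihgmbdni
  Compare pos 0 ('i') with pos 7 ('i'): match
  Compare pos 1 ('n') with pos 6 ('h'): MISMATCH
  Compare pos 2 ('d') with pos 5 ('g'): MISMATCH
  Compare pos 3 ('b') with pos 4 ('m'): MISMATCH
Result: not a palindrome

0


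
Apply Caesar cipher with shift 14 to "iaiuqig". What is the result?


Caesar cipher: shift "iaiuqig" by 14
  'i' (pos 8) + 14 = pos 22 = 'w'
  'a' (pos 0) + 14 = pos 14 = 'o'
  'i' (pos 8) + 14 = pos 22 = 'w'
  'u' (pos 20) + 14 = pos 8 = 'i'
  'q' (pos 16) + 14 = pos 4 = 'e'
  'i' (pos 8) + 14 = pos 22 = 'w'
  'g' (pos 6) + 14 = pos 20 = 'u'
Result: wowiewu

wowiewu


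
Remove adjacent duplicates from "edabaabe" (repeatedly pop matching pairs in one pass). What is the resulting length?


Input: edabaabe
Stack-based adjacent duplicate removal:
  Read 'e': push. Stack: e
  Read 'd': push. Stack: ed
  Read 'a': push. Stack: eda
  Read 'b': push. Stack: edab
  Read 'a': push. Stack: edaba
  Read 'a': matches stack top 'a' => pop. Stack: edab
  Read 'b': matches stack top 'b' => pop. Stack: eda
  Read 'e': push. Stack: edae
Final stack: "edae" (length 4)

4


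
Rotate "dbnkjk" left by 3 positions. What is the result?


Input: "dbnkjk", rotate left by 3
First 3 characters: "dbn"
Remaining characters: "kjk"
Concatenate remaining + first: "kjk" + "dbn" = "kjkdbn"

kjkdbn


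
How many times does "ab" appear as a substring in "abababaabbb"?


Searching for "ab" in "abababaabbb"
Scanning each position:
  Position 0: "ab" => MATCH
  Position 1: "ba" => no
  Position 2: "ab" => MATCH
  Position 3: "ba" => no
  Position 4: "ab" => MATCH
  Position 5: "ba" => no
  Position 6: "aa" => no
  Position 7: "ab" => MATCH
  Position 8: "bb" => no
  Position 9: "bb" => no
Total occurrences: 4

4


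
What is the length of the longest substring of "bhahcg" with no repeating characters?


Input: "bhahcg"
Sliding window (track last position of each char):
  Position 0 ('b'): window [0,0] length 1 -- new best
  Position 1 ('h'): window [0,1] length 2 -- new best
  Position 2 ('a'): window [0,2] length 3 -- new best
  Position 3 ('h'): repeat (last at 1), move window start to 2
  Position 3 ('h'): window [2,3] length 2
  Position 4 ('c'): window [2,4] length 3
  Position 5 ('g'): window [2,5] length 4 -- new best
Longest substring with no repeats: "ahcg" with length 4

4


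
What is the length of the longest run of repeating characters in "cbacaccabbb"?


Input: "cbacaccabbb"
Scanning for longest run:
  Position 1 ('b'): new char, reset run to 1
  Position 2 ('a'): new char, reset run to 1
  Position 3 ('c'): new char, reset run to 1
  Position 4 ('a'): new char, reset run to 1
  Position 5 ('c'): new char, reset run to 1
  Position 6 ('c'): continues run of 'c', length=2
  Position 7 ('a'): new char, reset run to 1
  Position 8 ('b'): new char, reset run to 1
  Position 9 ('b'): continues run of 'b', length=2
  Position 10 ('b'): continues run of 'b', length=3
Longest run: 'b' with length 3

3


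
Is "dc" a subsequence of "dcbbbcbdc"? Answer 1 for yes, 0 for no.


Check if "dc" is a subsequence of "dcbbbcbdc"
Greedy scan:
  Position 0 ('d'): matches sub[0] = 'd'
  Position 1 ('c'): matches sub[1] = 'c'
  Position 2 ('b'): no match needed
  Position 3 ('b'): no match needed
  Position 4 ('b'): no match needed
  Position 5 ('c'): no match needed
  Position 6 ('b'): no match needed
  Position 7 ('d'): no match needed
  Position 8 ('c'): no match needed
All 2 characters matched => is a subsequence

1


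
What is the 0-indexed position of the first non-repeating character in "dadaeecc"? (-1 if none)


Input: dadaeecc
Character frequencies:
  'a': 2
  'c': 2
  'd': 2
  'e': 2
Scanning left to right for freq == 1:
  Position 0 ('d'): freq=2, skip
  Position 1 ('a'): freq=2, skip
  Position 2 ('d'): freq=2, skip
  Position 3 ('a'): freq=2, skip
  Position 4 ('e'): freq=2, skip
  Position 5 ('e'): freq=2, skip
  Position 6 ('c'): freq=2, skip
  Position 7 ('c'): freq=2, skip
  No unique character found => answer = -1

-1


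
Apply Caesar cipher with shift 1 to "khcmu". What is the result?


Caesar cipher: shift "khcmu" by 1
  'k' (pos 10) + 1 = pos 11 = 'l'
  'h' (pos 7) + 1 = pos 8 = 'i'
  'c' (pos 2) + 1 = pos 3 = 'd'
  'm' (pos 12) + 1 = pos 13 = 'n'
  'u' (pos 20) + 1 = pos 21 = 'v'
Result: lidnv

lidnv


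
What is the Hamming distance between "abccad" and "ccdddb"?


Comparing "abccad" and "ccdddb" position by position:
  Position 0: 'a' vs 'c' => differ
  Position 1: 'b' vs 'c' => differ
  Position 2: 'c' vs 'd' => differ
  Position 3: 'c' vs 'd' => differ
  Position 4: 'a' vs 'd' => differ
  Position 5: 'd' vs 'b' => differ
Total differences (Hamming distance): 6

6


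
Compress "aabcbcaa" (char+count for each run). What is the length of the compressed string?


Input: aabcbcaa
Runs:
  'a' x 2 => "a2"
  'b' x 1 => "b1"
  'c' x 1 => "c1"
  'b' x 1 => "b1"
  'c' x 1 => "c1"
  'a' x 2 => "a2"
Compressed: "a2b1c1b1c1a2"
Compressed length: 12

12


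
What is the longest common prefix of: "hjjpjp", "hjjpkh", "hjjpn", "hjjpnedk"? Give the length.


Words: hjjpjp, hjjpkh, hjjpn, hjjpnedk
  Position 0: all 'h' => match
  Position 1: all 'j' => match
  Position 2: all 'j' => match
  Position 3: all 'p' => match
  Position 4: ('j', 'k', 'n', 'n') => mismatch, stop
LCP = "hjjp" (length 4)

4


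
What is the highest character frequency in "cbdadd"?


Input: cbdadd
Character counts:
  'a': 1
  'b': 1
  'c': 1
  'd': 3
Maximum frequency: 3

3


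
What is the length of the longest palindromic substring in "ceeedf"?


Input: "ceeedf"
Checking substrings for palindromes:
  [1:4] "eee" (len 3) => palindrome
  [1:3] "ee" (len 2) => palindrome
  [2:4] "ee" (len 2) => palindrome
Longest palindromic substring: "eee" with length 3

3


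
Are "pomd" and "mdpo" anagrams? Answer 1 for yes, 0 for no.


Strings: "pomd", "mdpo"
Sorted first:  dmop
Sorted second: dmop
Sorted forms match => anagrams

1


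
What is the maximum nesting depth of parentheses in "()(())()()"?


Input: "()(())()()"
Tracking depth:
  Position 0 '(': depth becomes 1
  Position 1 ')': depth becomes 0
  Position 2 '(': depth becomes 1
  Position 3 '(': depth becomes 2
  Position 4 ')': depth becomes 1
  Position 5 ')': depth becomes 0
  Position 6 '(': depth becomes 1
  Position 7 ')': depth becomes 0
  Position 8 '(': depth becomes 1
  Position 9 ')': depth becomes 0
Maximum depth reached: 2

2


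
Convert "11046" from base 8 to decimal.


Input: "11046" in base 8
Positional expansion:
  Digit '1' (value 1) x 8^4 = 4096
  Digit '1' (value 1) x 8^3 = 512
  Digit '0' (value 0) x 8^2 = 0
  Digit '4' (value 4) x 8^1 = 32
  Digit '6' (value 6) x 8^0 = 6
Sum = 4646

4646


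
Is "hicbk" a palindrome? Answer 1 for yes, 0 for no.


Input: hicbk
Reversed: kbcih
  Compare pos 0 ('h') with pos 4 ('k'): MISMATCH
  Compare pos 1 ('i') with pos 3 ('b'): MISMATCH
Result: not a palindrome

0


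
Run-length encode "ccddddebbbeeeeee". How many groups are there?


Input: ccddddebbbeeeeee
Scanning for consecutive runs:
  Group 1: 'c' x 2 (positions 0-1)
  Group 2: 'd' x 4 (positions 2-5)
  Group 3: 'e' x 1 (positions 6-6)
  Group 4: 'b' x 3 (positions 7-9)
  Group 5: 'e' x 6 (positions 10-15)
Total groups: 5

5


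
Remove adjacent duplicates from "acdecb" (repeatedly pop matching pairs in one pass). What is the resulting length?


Input: acdecb
Stack-based adjacent duplicate removal:
  Read 'a': push. Stack: a
  Read 'c': push. Stack: ac
  Read 'd': push. Stack: acd
  Read 'e': push. Stack: acde
  Read 'c': push. Stack: acdec
  Read 'b': push. Stack: acdecb
Final stack: "acdecb" (length 6)

6


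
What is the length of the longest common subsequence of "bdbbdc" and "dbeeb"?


LCS of "bdbbdc" and "dbeeb"
DP table:
           d    b    e    e    b
      0    0    0    0    0    0
  b   0    0    1    1    1    1
  d   0    1    1    1    1    1
  b   0    1    2    2    2    2
  b   0    1    2    2    2    3
  d   0    1    2    2    2    3
  c   0    1    2    2    2    3
LCS length = dp[6][5] = 3

3


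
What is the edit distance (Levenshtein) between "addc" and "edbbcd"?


Computing edit distance: "addc" -> "edbbcd"
DP table:
           e    d    b    b    c    d
      0    1    2    3    4    5    6
  a   1    1    2    3    4    5    6
  d   2    2    1    2    3    4    5
  d   3    3    2    2    3    4    4
  c   4    4    3    3    3    3    4
Edit distance = dp[4][6] = 4

4


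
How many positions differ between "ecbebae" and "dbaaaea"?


Comparing "ecbebae" and "dbaaaea" position by position:
  Position 0: 'e' vs 'd' => DIFFER
  Position 1: 'c' vs 'b' => DIFFER
  Position 2: 'b' vs 'a' => DIFFER
  Position 3: 'e' vs 'a' => DIFFER
  Position 4: 'b' vs 'a' => DIFFER
  Position 5: 'a' vs 'e' => DIFFER
  Position 6: 'e' vs 'a' => DIFFER
Positions that differ: 7

7


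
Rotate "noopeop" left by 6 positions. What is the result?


Input: "noopeop", rotate left by 6
First 6 characters: "noopeo"
Remaining characters: "p"
Concatenate remaining + first: "p" + "noopeo" = "pnoopeo"

pnoopeo


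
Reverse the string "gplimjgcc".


Input: gplimjgcc
Reading characters right to left:
  Position 8: 'c'
  Position 7: 'c'
  Position 6: 'g'
  Position 5: 'j'
  Position 4: 'm'
  Position 3: 'i'
  Position 2: 'l'
  Position 1: 'p'
  Position 0: 'g'
Reversed: ccgjmilpg

ccgjmilpg


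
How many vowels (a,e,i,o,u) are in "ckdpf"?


Input: ckdpf
Checking each character:
  'c' at position 0: consonant
  'k' at position 1: consonant
  'd' at position 2: consonant
  'p' at position 3: consonant
  'f' at position 4: consonant
Total vowels: 0

0


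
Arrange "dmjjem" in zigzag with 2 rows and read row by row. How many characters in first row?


Zigzag "dmjjem" into 2 rows:
Placing characters:
  'd' => row 0
  'm' => row 1
  'j' => row 0
  'j' => row 1
  'e' => row 0
  'm' => row 1
Rows:
  Row 0: "dje"
  Row 1: "mjm"
First row length: 3

3


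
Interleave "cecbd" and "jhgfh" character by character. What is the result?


Interleaving "cecbd" and "jhgfh":
  Position 0: 'c' from first, 'j' from second => "cj"
  Position 1: 'e' from first, 'h' from second => "eh"
  Position 2: 'c' from first, 'g' from second => "cg"
  Position 3: 'b' from first, 'f' from second => "bf"
  Position 4: 'd' from first, 'h' from second => "dh"
Result: cjehcgbfdh

cjehcgbfdh


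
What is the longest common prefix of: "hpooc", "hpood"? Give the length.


Words: hpooc, hpood
  Position 0: all 'h' => match
  Position 1: all 'p' => match
  Position 2: all 'o' => match
  Position 3: all 'o' => match
  Position 4: ('c', 'd') => mismatch, stop
LCP = "hpoo" (length 4)

4


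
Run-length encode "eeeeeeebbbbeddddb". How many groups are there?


Input: eeeeeeebbbbeddddb
Scanning for consecutive runs:
  Group 1: 'e' x 7 (positions 0-6)
  Group 2: 'b' x 4 (positions 7-10)
  Group 3: 'e' x 1 (positions 11-11)
  Group 4: 'd' x 4 (positions 12-15)
  Group 5: 'b' x 1 (positions 16-16)
Total groups: 5

5


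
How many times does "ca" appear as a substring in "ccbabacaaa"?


Searching for "ca" in "ccbabacaaa"
Scanning each position:
  Position 0: "cc" => no
  Position 1: "cb" => no
  Position 2: "ba" => no
  Position 3: "ab" => no
  Position 4: "ba" => no
  Position 5: "ac" => no
  Position 6: "ca" => MATCH
  Position 7: "aa" => no
  Position 8: "aa" => no
Total occurrences: 1

1


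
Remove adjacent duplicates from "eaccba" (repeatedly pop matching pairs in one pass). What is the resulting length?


Input: eaccba
Stack-based adjacent duplicate removal:
  Read 'e': push. Stack: e
  Read 'a': push. Stack: ea
  Read 'c': push. Stack: eac
  Read 'c': matches stack top 'c' => pop. Stack: ea
  Read 'b': push. Stack: eab
  Read 'a': push. Stack: eaba
Final stack: "eaba" (length 4)

4


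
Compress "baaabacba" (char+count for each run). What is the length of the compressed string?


Input: baaabacba
Runs:
  'b' x 1 => "b1"
  'a' x 3 => "a3"
  'b' x 1 => "b1"
  'a' x 1 => "a1"
  'c' x 1 => "c1"
  'b' x 1 => "b1"
  'a' x 1 => "a1"
Compressed: "b1a3b1a1c1b1a1"
Compressed length: 14

14


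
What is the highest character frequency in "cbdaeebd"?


Input: cbdaeebd
Character counts:
  'a': 1
  'b': 2
  'c': 1
  'd': 2
  'e': 2
Maximum frequency: 2

2


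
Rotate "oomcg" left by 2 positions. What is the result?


Input: "oomcg", rotate left by 2
First 2 characters: "oo"
Remaining characters: "mcg"
Concatenate remaining + first: "mcg" + "oo" = "mcgoo"

mcgoo


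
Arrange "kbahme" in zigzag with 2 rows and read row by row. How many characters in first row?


Zigzag "kbahme" into 2 rows:
Placing characters:
  'k' => row 0
  'b' => row 1
  'a' => row 0
  'h' => row 1
  'm' => row 0
  'e' => row 1
Rows:
  Row 0: "kam"
  Row 1: "bhe"
First row length: 3

3


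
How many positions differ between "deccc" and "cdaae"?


Comparing "deccc" and "cdaae" position by position:
  Position 0: 'd' vs 'c' => DIFFER
  Position 1: 'e' vs 'd' => DIFFER
  Position 2: 'c' vs 'a' => DIFFER
  Position 3: 'c' vs 'a' => DIFFER
  Position 4: 'c' vs 'e' => DIFFER
Positions that differ: 5

5


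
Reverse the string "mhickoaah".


Input: mhickoaah
Reading characters right to left:
  Position 8: 'h'
  Position 7: 'a'
  Position 6: 'a'
  Position 5: 'o'
  Position 4: 'k'
  Position 3: 'c'
  Position 2: 'i'
  Position 1: 'h'
  Position 0: 'm'
Reversed: haaokcihm

haaokcihm


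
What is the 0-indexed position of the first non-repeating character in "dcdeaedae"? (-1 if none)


Input: dcdeaedae
Character frequencies:
  'a': 2
  'c': 1
  'd': 3
  'e': 3
Scanning left to right for freq == 1:
  Position 0 ('d'): freq=3, skip
  Position 1 ('c'): unique! => answer = 1

1


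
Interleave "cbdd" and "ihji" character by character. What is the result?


Interleaving "cbdd" and "ihji":
  Position 0: 'c' from first, 'i' from second => "ci"
  Position 1: 'b' from first, 'h' from second => "bh"
  Position 2: 'd' from first, 'j' from second => "dj"
  Position 3: 'd' from first, 'i' from second => "di"
Result: cibhdjdi

cibhdjdi


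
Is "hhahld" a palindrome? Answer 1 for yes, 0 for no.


Input: hhahld
Reversed: dlhahh
  Compare pos 0 ('h') with pos 5 ('d'): MISMATCH
  Compare pos 1 ('h') with pos 4 ('l'): MISMATCH
  Compare pos 2 ('a') with pos 3 ('h'): MISMATCH
Result: not a palindrome

0


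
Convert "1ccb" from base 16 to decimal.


Input: "1ccb" in base 16
Positional expansion:
  Digit '1' (value 1) x 16^3 = 4096
  Digit 'c' (value 12) x 16^2 = 3072
  Digit 'c' (value 12) x 16^1 = 192
  Digit 'b' (value 11) x 16^0 = 11
Sum = 7371

7371


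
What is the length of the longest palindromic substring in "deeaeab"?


Input: "deeaeab"
Checking substrings for palindromes:
  [2:5] "eae" (len 3) => palindrome
  [3:6] "aea" (len 3) => palindrome
  [1:3] "ee" (len 2) => palindrome
Longest palindromic substring: "eae" with length 3

3


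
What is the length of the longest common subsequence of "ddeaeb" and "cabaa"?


LCS of "ddeaeb" and "cabaa"
DP table:
           c    a    b    a    a
      0    0    0    0    0    0
  d   0    0    0    0    0    0
  d   0    0    0    0    0    0
  e   0    0    0    0    0    0
  a   0    0    1    1    1    1
  e   0    0    1    1    1    1
  b   0    0    1    2    2    2
LCS length = dp[6][5] = 2

2


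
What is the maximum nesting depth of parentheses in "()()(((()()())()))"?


Input: "()()(((()()())()))"
Tracking depth:
  Position 0 '(': depth becomes 1
  Position 1 ')': depth becomes 0
  Position 2 '(': depth becomes 1
  Position 3 ')': depth becomes 0
  Position 4 '(': depth becomes 1
  Position 5 '(': depth becomes 2
  Position 6 '(': depth becomes 3
  Position 7 '(': depth becomes 4
  Position 8 ')': depth becomes 3
  Position 9 '(': depth becomes 4
  Position 10 ')': depth becomes 3
  Position 11 '(': depth becomes 4
  Position 12 ')': depth becomes 3
  Position 13 ')': depth becomes 2
  Position 14 '(': depth becomes 3
  Position 15 ')': depth becomes 2
  Position 16 ')': depth becomes 1
  Position 17 ')': depth becomes 0
Maximum depth reached: 4

4


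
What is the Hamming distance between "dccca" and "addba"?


Comparing "dccca" and "addba" position by position:
  Position 0: 'd' vs 'a' => differ
  Position 1: 'c' vs 'd' => differ
  Position 2: 'c' vs 'd' => differ
  Position 3: 'c' vs 'b' => differ
  Position 4: 'a' vs 'a' => same
Total differences (Hamming distance): 4

4


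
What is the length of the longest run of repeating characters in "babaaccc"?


Input: "babaaccc"
Scanning for longest run:
  Position 1 ('a'): new char, reset run to 1
  Position 2 ('b'): new char, reset run to 1
  Position 3 ('a'): new char, reset run to 1
  Position 4 ('a'): continues run of 'a', length=2
  Position 5 ('c'): new char, reset run to 1
  Position 6 ('c'): continues run of 'c', length=2
  Position 7 ('c'): continues run of 'c', length=3
Longest run: 'c' with length 3

3


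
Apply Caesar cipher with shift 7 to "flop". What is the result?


Caesar cipher: shift "flop" by 7
  'f' (pos 5) + 7 = pos 12 = 'm'
  'l' (pos 11) + 7 = pos 18 = 's'
  'o' (pos 14) + 7 = pos 21 = 'v'
  'p' (pos 15) + 7 = pos 22 = 'w'
Result: msvw

msvw


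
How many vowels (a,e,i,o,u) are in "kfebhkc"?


Input: kfebhkc
Checking each character:
  'k' at position 0: consonant
  'f' at position 1: consonant
  'e' at position 2: vowel (running total: 1)
  'b' at position 3: consonant
  'h' at position 4: consonant
  'k' at position 5: consonant
  'c' at position 6: consonant
Total vowels: 1

1


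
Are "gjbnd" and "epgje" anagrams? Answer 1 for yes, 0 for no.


Strings: "gjbnd", "epgje"
Sorted first:  bdgjn
Sorted second: eegjp
Differ at position 0: 'b' vs 'e' => not anagrams

0


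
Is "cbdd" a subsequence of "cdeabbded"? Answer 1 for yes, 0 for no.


Check if "cbdd" is a subsequence of "cdeabbded"
Greedy scan:
  Position 0 ('c'): matches sub[0] = 'c'
  Position 1 ('d'): no match needed
  Position 2 ('e'): no match needed
  Position 3 ('a'): no match needed
  Position 4 ('b'): matches sub[1] = 'b'
  Position 5 ('b'): no match needed
  Position 6 ('d'): matches sub[2] = 'd'
  Position 7 ('e'): no match needed
  Position 8 ('d'): matches sub[3] = 'd'
All 4 characters matched => is a subsequence

1


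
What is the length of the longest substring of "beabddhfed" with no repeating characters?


Input: "beabddhfed"
Sliding window (track last position of each char):
  Position 0 ('b'): window [0,0] length 1 -- new best
  Position 1 ('e'): window [0,1] length 2 -- new best
  Position 2 ('a'): window [0,2] length 3 -- new best
  Position 3 ('b'): repeat (last at 0), move window start to 1
  Position 3 ('b'): window [1,3] length 3
  Position 4 ('d'): window [1,4] length 4 -- new best
  Position 5 ('d'): repeat (last at 4), move window start to 5
  Position 5 ('d'): window [5,5] length 1
  Position 6 ('h'): window [5,6] length 2
  Position 7 ('f'): window [5,7] length 3
  Position 8 ('e'): window [5,8] length 4
  Position 9 ('d'): repeat (last at 5), move window start to 6
  Position 9 ('d'): window [6,9] length 4
Longest substring with no repeats: "eabd" with length 4

4


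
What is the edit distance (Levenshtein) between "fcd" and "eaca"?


Computing edit distance: "fcd" -> "eaca"
DP table:
           e    a    c    a
      0    1    2    3    4
  f   1    1    2    3    4
  c   2    2    2    2    3
  d   3    3    3    3    3
Edit distance = dp[3][4] = 3

3


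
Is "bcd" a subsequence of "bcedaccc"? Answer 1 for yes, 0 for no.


Check if "bcd" is a subsequence of "bcedaccc"
Greedy scan:
  Position 0 ('b'): matches sub[0] = 'b'
  Position 1 ('c'): matches sub[1] = 'c'
  Position 2 ('e'): no match needed
  Position 3 ('d'): matches sub[2] = 'd'
  Position 4 ('a'): no match needed
  Position 5 ('c'): no match needed
  Position 6 ('c'): no match needed
  Position 7 ('c'): no match needed
All 3 characters matched => is a subsequence

1


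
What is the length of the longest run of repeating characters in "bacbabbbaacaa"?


Input: "bacbabbbaacaa"
Scanning for longest run:
  Position 1 ('a'): new char, reset run to 1
  Position 2 ('c'): new char, reset run to 1
  Position 3 ('b'): new char, reset run to 1
  Position 4 ('a'): new char, reset run to 1
  Position 5 ('b'): new char, reset run to 1
  Position 6 ('b'): continues run of 'b', length=2
  Position 7 ('b'): continues run of 'b', length=3
  Position 8 ('a'): new char, reset run to 1
  Position 9 ('a'): continues run of 'a', length=2
  Position 10 ('c'): new char, reset run to 1
  Position 11 ('a'): new char, reset run to 1
  Position 12 ('a'): continues run of 'a', length=2
Longest run: 'b' with length 3

3


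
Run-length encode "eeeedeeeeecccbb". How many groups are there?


Input: eeeedeeeeecccbb
Scanning for consecutive runs:
  Group 1: 'e' x 4 (positions 0-3)
  Group 2: 'd' x 1 (positions 4-4)
  Group 3: 'e' x 5 (positions 5-9)
  Group 4: 'c' x 3 (positions 10-12)
  Group 5: 'b' x 2 (positions 13-14)
Total groups: 5

5


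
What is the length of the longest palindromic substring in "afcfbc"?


Input: "afcfbc"
Checking substrings for palindromes:
  [1:4] "fcf" (len 3) => palindrome
Longest palindromic substring: "fcf" with length 3

3


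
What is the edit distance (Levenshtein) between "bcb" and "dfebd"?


Computing edit distance: "bcb" -> "dfebd"
DP table:
           d    f    e    b    d
      0    1    2    3    4    5
  b   1    1    2    3    3    4
  c   2    2    2    3    4    4
  b   3    3    3    3    3    4
Edit distance = dp[3][5] = 4

4


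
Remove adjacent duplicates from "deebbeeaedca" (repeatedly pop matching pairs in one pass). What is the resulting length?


Input: deebbeeaedca
Stack-based adjacent duplicate removal:
  Read 'd': push. Stack: d
  Read 'e': push. Stack: de
  Read 'e': matches stack top 'e' => pop. Stack: d
  Read 'b': push. Stack: db
  Read 'b': matches stack top 'b' => pop. Stack: d
  Read 'e': push. Stack: de
  Read 'e': matches stack top 'e' => pop. Stack: d
  Read 'a': push. Stack: da
  Read 'e': push. Stack: dae
  Read 'd': push. Stack: daed
  Read 'c': push. Stack: daedc
  Read 'a': push. Stack: daedca
Final stack: "daedca" (length 6)

6


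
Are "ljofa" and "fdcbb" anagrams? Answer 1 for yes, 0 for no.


Strings: "ljofa", "fdcbb"
Sorted first:  afjlo
Sorted second: bbcdf
Differ at position 0: 'a' vs 'b' => not anagrams

0


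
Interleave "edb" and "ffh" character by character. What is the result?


Interleaving "edb" and "ffh":
  Position 0: 'e' from first, 'f' from second => "ef"
  Position 1: 'd' from first, 'f' from second => "df"
  Position 2: 'b' from first, 'h' from second => "bh"
Result: efdfbh

efdfbh


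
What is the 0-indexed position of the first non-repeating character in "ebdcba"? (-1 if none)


Input: ebdcba
Character frequencies:
  'a': 1
  'b': 2
  'c': 1
  'd': 1
  'e': 1
Scanning left to right for freq == 1:
  Position 0 ('e'): unique! => answer = 0

0


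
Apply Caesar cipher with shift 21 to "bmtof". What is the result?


Caesar cipher: shift "bmtof" by 21
  'b' (pos 1) + 21 = pos 22 = 'w'
  'm' (pos 12) + 21 = pos 7 = 'h'
  't' (pos 19) + 21 = pos 14 = 'o'
  'o' (pos 14) + 21 = pos 9 = 'j'
  'f' (pos 5) + 21 = pos 0 = 'a'
Result: whoja

whoja


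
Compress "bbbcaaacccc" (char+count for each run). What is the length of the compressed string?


Input: bbbcaaacccc
Runs:
  'b' x 3 => "b3"
  'c' x 1 => "c1"
  'a' x 3 => "a3"
  'c' x 4 => "c4"
Compressed: "b3c1a3c4"
Compressed length: 8

8


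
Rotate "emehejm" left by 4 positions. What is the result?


Input: "emehejm", rotate left by 4
First 4 characters: "emeh"
Remaining characters: "ejm"
Concatenate remaining + first: "ejm" + "emeh" = "ejmemeh"

ejmemeh


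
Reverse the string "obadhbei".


Input: obadhbei
Reading characters right to left:
  Position 7: 'i'
  Position 6: 'e'
  Position 5: 'b'
  Position 4: 'h'
  Position 3: 'd'
  Position 2: 'a'
  Position 1: 'b'
  Position 0: 'o'
Reversed: iebhdabo

iebhdabo


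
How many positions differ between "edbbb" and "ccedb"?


Comparing "edbbb" and "ccedb" position by position:
  Position 0: 'e' vs 'c' => DIFFER
  Position 1: 'd' vs 'c' => DIFFER
  Position 2: 'b' vs 'e' => DIFFER
  Position 3: 'b' vs 'd' => DIFFER
  Position 4: 'b' vs 'b' => same
Positions that differ: 4

4


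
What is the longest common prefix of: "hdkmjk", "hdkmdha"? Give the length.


Words: hdkmjk, hdkmdha
  Position 0: all 'h' => match
  Position 1: all 'd' => match
  Position 2: all 'k' => match
  Position 3: all 'm' => match
  Position 4: ('j', 'd') => mismatch, stop
LCP = "hdkm" (length 4)

4


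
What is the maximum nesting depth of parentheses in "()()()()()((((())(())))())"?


Input: "()()()()()((((())(())))())"
Tracking depth:
  Position 0 '(': depth becomes 1
  Position 1 ')': depth becomes 0
  Position 2 '(': depth becomes 1
  Position 3 ')': depth becomes 0
  Position 4 '(': depth becomes 1
  Position 5 ')': depth becomes 0
  Position 6 '(': depth becomes 1
  Position 7 ')': depth becomes 0
  Position 8 '(': depth becomes 1
  Position 9 ')': depth becomes 0
  Position 10 '(': depth becomes 1
  Position 11 '(': depth becomes 2
  Position 12 '(': depth becomes 3
  Position 13 '(': depth becomes 4
  Position 14 '(': depth becomes 5
  Position 15 ')': depth becomes 4
  Position 16 ')': depth becomes 3
  Position 17 '(': depth becomes 4
  Position 18 '(': depth becomes 5
  Position 19 ')': depth becomes 4
  Position 20 ')': depth becomes 3
  Position 21 ')': depth becomes 2
  Position 22 ')': depth becomes 1
  Position 23 '(': depth becomes 2
  Position 24 ')': depth becomes 1
  Position 25 ')': depth becomes 0
Maximum depth reached: 5

5


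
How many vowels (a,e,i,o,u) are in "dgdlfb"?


Input: dgdlfb
Checking each character:
  'd' at position 0: consonant
  'g' at position 1: consonant
  'd' at position 2: consonant
  'l' at position 3: consonant
  'f' at position 4: consonant
  'b' at position 5: consonant
Total vowels: 0

0


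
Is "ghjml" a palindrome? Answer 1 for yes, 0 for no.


Input: ghjml
Reversed: lmjhg
  Compare pos 0 ('g') with pos 4 ('l'): MISMATCH
  Compare pos 1 ('h') with pos 3 ('m'): MISMATCH
Result: not a palindrome

0


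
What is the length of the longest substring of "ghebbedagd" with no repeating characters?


Input: "ghebbedagd"
Sliding window (track last position of each char):
  Position 0 ('g'): window [0,0] length 1 -- new best
  Position 1 ('h'): window [0,1] length 2 -- new best
  Position 2 ('e'): window [0,2] length 3 -- new best
  Position 3 ('b'): window [0,3] length 4 -- new best
  Position 4 ('b'): repeat (last at 3), move window start to 4
  Position 4 ('b'): window [4,4] length 1
  Position 5 ('e'): window [4,5] length 2
  Position 6 ('d'): window [4,6] length 3
  Position 7 ('a'): window [4,7] length 4
  Position 8 ('g'): window [4,8] length 5 -- new best
  Position 9 ('d'): repeat (last at 6), move window start to 7
  Position 9 ('d'): window [7,9] length 3
Longest substring with no repeats: "bedag" with length 5

5


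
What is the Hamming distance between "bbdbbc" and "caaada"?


Comparing "bbdbbc" and "caaada" position by position:
  Position 0: 'b' vs 'c' => differ
  Position 1: 'b' vs 'a' => differ
  Position 2: 'd' vs 'a' => differ
  Position 3: 'b' vs 'a' => differ
  Position 4: 'b' vs 'd' => differ
  Position 5: 'c' vs 'a' => differ
Total differences (Hamming distance): 6

6


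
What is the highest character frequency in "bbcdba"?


Input: bbcdba
Character counts:
  'a': 1
  'b': 3
  'c': 1
  'd': 1
Maximum frequency: 3

3


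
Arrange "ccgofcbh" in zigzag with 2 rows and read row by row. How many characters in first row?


Zigzag "ccgofcbh" into 2 rows:
Placing characters:
  'c' => row 0
  'c' => row 1
  'g' => row 0
  'o' => row 1
  'f' => row 0
  'c' => row 1
  'b' => row 0
  'h' => row 1
Rows:
  Row 0: "cgfb"
  Row 1: "coch"
First row length: 4

4


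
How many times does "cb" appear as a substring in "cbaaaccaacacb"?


Searching for "cb" in "cbaaaccaacacb"
Scanning each position:
  Position 0: "cb" => MATCH
  Position 1: "ba" => no
  Position 2: "aa" => no
  Position 3: "aa" => no
  Position 4: "ac" => no
  Position 5: "cc" => no
  Position 6: "ca" => no
  Position 7: "aa" => no
  Position 8: "ac" => no
  Position 9: "ca" => no
  Position 10: "ac" => no
  Position 11: "cb" => MATCH
Total occurrences: 2

2


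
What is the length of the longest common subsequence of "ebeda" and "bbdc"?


LCS of "ebeda" and "bbdc"
DP table:
           b    b    d    c
      0    0    0    0    0
  e   0    0    0    0    0
  b   0    1    1    1    1
  e   0    1    1    1    1
  d   0    1    1    2    2
  a   0    1    1    2    2
LCS length = dp[5][4] = 2

2


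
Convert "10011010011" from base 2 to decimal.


Input: "10011010011" in base 2
Positional expansion:
  Digit '1' (value 1) x 2^10 = 1024
  Digit '0' (value 0) x 2^9 = 0
  Digit '0' (value 0) x 2^8 = 0
  Digit '1' (value 1) x 2^7 = 128
  Digit '1' (value 1) x 2^6 = 64
  Digit '0' (value 0) x 2^5 = 0
  Digit '1' (value 1) x 2^4 = 16
  Digit '0' (value 0) x 2^3 = 0
  Digit '0' (value 0) x 2^2 = 0
  Digit '1' (value 1) x 2^1 = 2
  Digit '1' (value 1) x 2^0 = 1
Sum = 1235

1235


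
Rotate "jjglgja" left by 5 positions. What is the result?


Input: "jjglgja", rotate left by 5
First 5 characters: "jjglg"
Remaining characters: "ja"
Concatenate remaining + first: "ja" + "jjglg" = "jajjglg"

jajjglg


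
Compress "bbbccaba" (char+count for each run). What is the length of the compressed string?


Input: bbbccaba
Runs:
  'b' x 3 => "b3"
  'c' x 2 => "c2"
  'a' x 1 => "a1"
  'b' x 1 => "b1"
  'a' x 1 => "a1"
Compressed: "b3c2a1b1a1"
Compressed length: 10

10


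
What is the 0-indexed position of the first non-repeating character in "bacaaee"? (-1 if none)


Input: bacaaee
Character frequencies:
  'a': 3
  'b': 1
  'c': 1
  'e': 2
Scanning left to right for freq == 1:
  Position 0 ('b'): unique! => answer = 0

0


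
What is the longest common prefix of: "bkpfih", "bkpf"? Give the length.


Words: bkpfih, bkpf
  Position 0: all 'b' => match
  Position 1: all 'k' => match
  Position 2: all 'p' => match
  Position 3: all 'f' => match
LCP = "bkpf" (length 4)

4


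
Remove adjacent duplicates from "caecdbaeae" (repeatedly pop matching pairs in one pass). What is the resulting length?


Input: caecdbaeae
Stack-based adjacent duplicate removal:
  Read 'c': push. Stack: c
  Read 'a': push. Stack: ca
  Read 'e': push. Stack: cae
  Read 'c': push. Stack: caec
  Read 'd': push. Stack: caecd
  Read 'b': push. Stack: caecdb
  Read 'a': push. Stack: caecdba
  Read 'e': push. Stack: caecdbae
  Read 'a': push. Stack: caecdbaea
  Read 'e': push. Stack: caecdbaeae
Final stack: "caecdbaeae" (length 10)

10


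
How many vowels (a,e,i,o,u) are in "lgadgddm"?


Input: lgadgddm
Checking each character:
  'l' at position 0: consonant
  'g' at position 1: consonant
  'a' at position 2: vowel (running total: 1)
  'd' at position 3: consonant
  'g' at position 4: consonant
  'd' at position 5: consonant
  'd' at position 6: consonant
  'm' at position 7: consonant
Total vowels: 1

1


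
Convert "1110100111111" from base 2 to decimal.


Input: "1110100111111" in base 2
Positional expansion:
  Digit '1' (value 1) x 2^12 = 4096
  Digit '1' (value 1) x 2^11 = 2048
  Digit '1' (value 1) x 2^10 = 1024
  Digit '0' (value 0) x 2^9 = 0
  Digit '1' (value 1) x 2^8 = 256
  Digit '0' (value 0) x 2^7 = 0
  Digit '0' (value 0) x 2^6 = 0
  Digit '1' (value 1) x 2^5 = 32
  Digit '1' (value 1) x 2^4 = 16
  Digit '1' (value 1) x 2^3 = 8
  Digit '1' (value 1) x 2^2 = 4
  Digit '1' (value 1) x 2^1 = 2
  Digit '1' (value 1) x 2^0 = 1
Sum = 7487

7487


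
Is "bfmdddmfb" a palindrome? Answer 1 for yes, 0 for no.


Input: bfmdddmfb
Reversed: bfmdddmfb
  Compare pos 0 ('b') with pos 8 ('b'): match
  Compare pos 1 ('f') with pos 7 ('f'): match
  Compare pos 2 ('m') with pos 6 ('m'): match
  Compare pos 3 ('d') with pos 5 ('d'): match
Result: palindrome

1


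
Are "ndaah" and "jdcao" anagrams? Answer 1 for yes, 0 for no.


Strings: "ndaah", "jdcao"
Sorted first:  aadhn
Sorted second: acdjo
Differ at position 1: 'a' vs 'c' => not anagrams

0


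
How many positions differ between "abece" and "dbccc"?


Comparing "abece" and "dbccc" position by position:
  Position 0: 'a' vs 'd' => DIFFER
  Position 1: 'b' vs 'b' => same
  Position 2: 'e' vs 'c' => DIFFER
  Position 3: 'c' vs 'c' => same
  Position 4: 'e' vs 'c' => DIFFER
Positions that differ: 3

3


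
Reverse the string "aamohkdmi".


Input: aamohkdmi
Reading characters right to left:
  Position 8: 'i'
  Position 7: 'm'
  Position 6: 'd'
  Position 5: 'k'
  Position 4: 'h'
  Position 3: 'o'
  Position 2: 'm'
  Position 1: 'a'
  Position 0: 'a'
Reversed: imdkhomaa

imdkhomaa


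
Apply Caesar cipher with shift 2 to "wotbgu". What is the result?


Caesar cipher: shift "wotbgu" by 2
  'w' (pos 22) + 2 = pos 24 = 'y'
  'o' (pos 14) + 2 = pos 16 = 'q'
  't' (pos 19) + 2 = pos 21 = 'v'
  'b' (pos 1) + 2 = pos 3 = 'd'
  'g' (pos 6) + 2 = pos 8 = 'i'
  'u' (pos 20) + 2 = pos 22 = 'w'
Result: yqvdiw

yqvdiw


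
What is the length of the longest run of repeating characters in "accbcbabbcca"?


Input: "accbcbabbcca"
Scanning for longest run:
  Position 1 ('c'): new char, reset run to 1
  Position 2 ('c'): continues run of 'c', length=2
  Position 3 ('b'): new char, reset run to 1
  Position 4 ('c'): new char, reset run to 1
  Position 5 ('b'): new char, reset run to 1
  Position 6 ('a'): new char, reset run to 1
  Position 7 ('b'): new char, reset run to 1
  Position 8 ('b'): continues run of 'b', length=2
  Position 9 ('c'): new char, reset run to 1
  Position 10 ('c'): continues run of 'c', length=2
  Position 11 ('a'): new char, reset run to 1
Longest run: 'c' with length 2

2


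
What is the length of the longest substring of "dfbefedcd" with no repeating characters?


Input: "dfbefedcd"
Sliding window (track last position of each char):
  Position 0 ('d'): window [0,0] length 1 -- new best
  Position 1 ('f'): window [0,1] length 2 -- new best
  Position 2 ('b'): window [0,2] length 3 -- new best
  Position 3 ('e'): window [0,3] length 4 -- new best
  Position 4 ('f'): repeat (last at 1), move window start to 2
  Position 4 ('f'): window [2,4] length 3
  Position 5 ('e'): repeat (last at 3), move window start to 4
  Position 5 ('e'): window [4,5] length 2
  Position 6 ('d'): window [4,6] length 3
  Position 7 ('c'): window [4,7] length 4
  Position 8 ('d'): repeat (last at 6), move window start to 7
  Position 8 ('d'): window [7,8] length 2
Longest substring with no repeats: "dfbe" with length 4

4


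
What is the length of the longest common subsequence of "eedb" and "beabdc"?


LCS of "eedb" and "beabdc"
DP table:
           b    e    a    b    d    c
      0    0    0    0    0    0    0
  e   0    0    1    1    1    1    1
  e   0    0    1    1    1    1    1
  d   0    0    1    1    1    2    2
  b   0    1    1    1    2    2    2
LCS length = dp[4][6] = 2

2


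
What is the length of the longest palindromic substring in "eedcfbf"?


Input: "eedcfbf"
Checking substrings for palindromes:
  [4:7] "fbf" (len 3) => palindrome
  [0:2] "ee" (len 2) => palindrome
Longest palindromic substring: "fbf" with length 3

3


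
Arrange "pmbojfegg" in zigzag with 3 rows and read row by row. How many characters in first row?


Zigzag "pmbojfegg" into 3 rows:
Placing characters:
  'p' => row 0
  'm' => row 1
  'b' => row 2
  'o' => row 1
  'j' => row 0
  'f' => row 1
  'e' => row 2
  'g' => row 1
  'g' => row 0
Rows:
  Row 0: "pjg"
  Row 1: "mofg"
  Row 2: "be"
First row length: 3

3


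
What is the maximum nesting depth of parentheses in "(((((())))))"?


Input: "(((((())))))"
Tracking depth:
  Position 0 '(': depth becomes 1
  Position 1 '(': depth becomes 2
  Position 2 '(': depth becomes 3
  Position 3 '(': depth becomes 4
  Position 4 '(': depth becomes 5
  Position 5 '(': depth becomes 6
  Position 6 ')': depth becomes 5
  Position 7 ')': depth becomes 4
  Position 8 ')': depth becomes 3
  Position 9 ')': depth becomes 2
  Position 10 ')': depth becomes 1
  Position 11 ')': depth becomes 0
Maximum depth reached: 6

6


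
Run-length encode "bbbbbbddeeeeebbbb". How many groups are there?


Input: bbbbbbddeeeeebbbb
Scanning for consecutive runs:
  Group 1: 'b' x 6 (positions 0-5)
  Group 2: 'd' x 2 (positions 6-7)
  Group 3: 'e' x 5 (positions 8-12)
  Group 4: 'b' x 4 (positions 13-16)
Total groups: 4

4
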